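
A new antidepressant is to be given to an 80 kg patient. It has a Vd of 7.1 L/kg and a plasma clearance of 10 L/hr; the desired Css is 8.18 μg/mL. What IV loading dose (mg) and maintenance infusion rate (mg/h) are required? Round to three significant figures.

Vd(total) = 80 kg × 7.1 L/kg = 568.0 L
Loading: fill Vd to C_target → 568.0 L × 8.18 mg/L = 4646 mg
Maintenance infusion rate = CL × Css = 10.00 × 8.18 = 81.80 mg/h

(a) 4650 mg; (b) 81.8 mg/h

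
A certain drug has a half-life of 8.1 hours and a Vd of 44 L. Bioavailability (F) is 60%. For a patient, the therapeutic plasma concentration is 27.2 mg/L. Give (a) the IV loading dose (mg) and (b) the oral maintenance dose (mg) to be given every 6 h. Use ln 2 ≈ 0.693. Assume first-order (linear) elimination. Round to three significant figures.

(a) 1200 mg; (b) 1020 mg

LD = Vd × C = 44.00 × 27.2 = 1197 mg
CL = 0.693 × Vd / t½ = 0.693 × 44.00 / 8.1 = 3.764 L/h
D = CL × Css × τ / F = 3.764 × 27.2 × 6 / 0.6 = 1024 mg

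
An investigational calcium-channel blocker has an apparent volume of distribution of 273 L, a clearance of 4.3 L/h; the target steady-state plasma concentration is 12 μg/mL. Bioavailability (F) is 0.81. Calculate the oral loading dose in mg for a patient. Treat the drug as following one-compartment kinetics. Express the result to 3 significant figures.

4040 mg

LD = Vd × C / F = 273.0 × 12.00 / 0.81 = 4044 mg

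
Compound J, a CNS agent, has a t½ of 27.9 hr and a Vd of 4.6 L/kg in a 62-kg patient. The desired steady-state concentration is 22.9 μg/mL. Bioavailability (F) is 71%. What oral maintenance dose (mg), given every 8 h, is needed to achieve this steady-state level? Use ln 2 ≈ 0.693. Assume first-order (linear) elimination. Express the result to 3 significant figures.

Total Vd = 4.6 × 62 = 285.2 L
k = 0.693/27.9 = 0.02484 h⁻¹, so CL = k·Vd = 0.02484 × 285.2 = 7.084 L/h
D = CL × Css × τ / F = 7.084 × 22.9 × 8 / 0.71 = 1828 mg

1830 mg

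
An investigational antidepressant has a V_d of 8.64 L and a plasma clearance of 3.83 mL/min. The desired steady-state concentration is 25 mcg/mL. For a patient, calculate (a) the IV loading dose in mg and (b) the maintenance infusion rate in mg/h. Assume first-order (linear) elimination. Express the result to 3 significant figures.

(a) 216 mg; (b) 5.75 mg/h

Loading: fill Vd to C_target → 8.640 L × 25 mg/L = 216.0 mg
Convert clearance: 3.83 mL/min × 60 min/h ÷ 1000 mL/L = 0.2298 L/h
Infusion rate = 0.2298 L/h × 25 mg/L = 5.745 mg/h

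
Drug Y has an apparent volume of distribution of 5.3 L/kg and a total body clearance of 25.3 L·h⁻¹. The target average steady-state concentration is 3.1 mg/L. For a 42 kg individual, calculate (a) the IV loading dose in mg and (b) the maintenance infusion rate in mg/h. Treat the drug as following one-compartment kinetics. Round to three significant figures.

Vd(total) = 42 kg × 5.3 L/kg = 222.6 L
LD = Vd · C_target = 222.6 × 3.1 = 690.1 mg
Maintenance: replace elimination → rate = CL × Css = 25.30 × 3.1 = 78.43 mg/h

(a) 690 mg; (b) 78.4 mg/h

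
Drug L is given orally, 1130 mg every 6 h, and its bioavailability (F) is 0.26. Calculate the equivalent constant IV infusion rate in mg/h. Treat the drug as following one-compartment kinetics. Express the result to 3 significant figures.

49.0 mg/h

Equivalent systemic input: infusion rate = F·D/τ.
Rate = 0.26 × 1130 / 6 = 48.97 mg/h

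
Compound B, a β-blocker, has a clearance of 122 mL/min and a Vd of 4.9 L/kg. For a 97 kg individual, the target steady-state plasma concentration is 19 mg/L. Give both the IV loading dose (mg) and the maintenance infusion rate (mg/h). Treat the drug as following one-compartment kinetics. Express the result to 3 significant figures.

(a) 9030 mg; (b) 139 mg/h

Total Vd = 4.9 × 97 = 475.3 L
Loading: fill Vd to C_target → 475.3 L × 19 mg/L = 9031 mg
Convert clearance: 122 mL/min × 60 min/h ÷ 1000 mL/L = 7.320 L/h
Infusion rate = 7.320 L/h × 19 mg/L = 139.1 mg/h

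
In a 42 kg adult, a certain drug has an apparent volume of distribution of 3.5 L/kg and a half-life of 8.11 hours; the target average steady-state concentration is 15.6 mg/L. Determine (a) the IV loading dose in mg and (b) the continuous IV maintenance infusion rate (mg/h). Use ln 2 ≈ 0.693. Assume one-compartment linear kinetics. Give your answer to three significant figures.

(a) 2290 mg; (b) 196 mg/h

Vd = 3.5 L/kg × 42 kg = 147.0 L
LD = Vd × C = 147.0 × 15.6 = 2293 mg
CL = 0.693 × Vd / t½ = 0.693 × 147.0 / 8.11 = 12.56 L/h
Infusion rate = CL × Css = 12.56 × 15.6 = 195.9 mg/h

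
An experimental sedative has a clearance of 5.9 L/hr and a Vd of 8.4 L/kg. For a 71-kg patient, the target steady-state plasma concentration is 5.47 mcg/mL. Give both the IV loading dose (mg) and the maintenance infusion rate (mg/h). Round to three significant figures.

Vd = 8.4 L/kg × 71 kg = 596.4 L
Loading: fill Vd to C_target → 596.4 L × 5.47 mg/L = 3262 mg
Maintenance: replace elimination → rate = CL × Css = 5.900 × 5.47 = 32.27 mg/h

(a) 3260 mg; (b) 32.3 mg/h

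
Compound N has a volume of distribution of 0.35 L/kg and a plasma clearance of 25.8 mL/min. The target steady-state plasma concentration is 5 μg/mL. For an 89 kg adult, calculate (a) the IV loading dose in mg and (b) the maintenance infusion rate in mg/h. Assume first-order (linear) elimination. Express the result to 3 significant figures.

Vd(total) = 89 kg × 0.35 L/kg = 31.15 L
Loading: fill Vd to C_target → 31.15 L × 5 mg/L = 155.8 mg
Convert clearance: 25.8 mL/min × 60 min/h ÷ 1000 mL/L = 1.548 L/h
Maintenance infusion rate = CL × Css = 1.548 × 5 = 7.740 mg/h

(a) 156 mg; (b) 7.74 mg/h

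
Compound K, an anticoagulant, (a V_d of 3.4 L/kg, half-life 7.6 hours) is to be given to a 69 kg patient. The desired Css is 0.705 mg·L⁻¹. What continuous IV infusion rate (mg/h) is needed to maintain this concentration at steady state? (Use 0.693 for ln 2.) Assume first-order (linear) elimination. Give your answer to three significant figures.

Total Vd = 3.4 × 69 = 234.6 L
CL = ln 2 · Vd / t½ = 0.693 × 234.6 / 7.6 = 21.39 L/h
Infusion rate = CL × Css = 21.39 × 0.705 = 15.08 mg/h

15.1 mg/h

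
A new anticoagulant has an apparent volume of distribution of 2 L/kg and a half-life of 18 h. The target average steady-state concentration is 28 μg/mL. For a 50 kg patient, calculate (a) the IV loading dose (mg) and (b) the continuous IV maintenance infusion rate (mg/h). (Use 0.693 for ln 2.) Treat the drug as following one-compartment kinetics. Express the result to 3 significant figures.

(a) 2800 mg; (b) 108 mg/h

Vd = 2 L/kg × 50 kg = 100.0 L
LD = Vd × C = 100.0 × 28 = 2800 mg
CL = 0.693 × Vd / t½ = 0.693 × 100.0 / 18 = 3.850 L/h
Infusion rate = CL × Css = 3.850 × 28 = 107.8 mg/h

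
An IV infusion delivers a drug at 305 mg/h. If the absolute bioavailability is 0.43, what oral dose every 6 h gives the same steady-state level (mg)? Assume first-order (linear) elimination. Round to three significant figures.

4260 mg

To maintain the same Css, the systemic dosing rate must be unchanged: F·D/τ = infusion rate.
D = rate × τ / F = 305 × 6 / 0.43 = 4256 mg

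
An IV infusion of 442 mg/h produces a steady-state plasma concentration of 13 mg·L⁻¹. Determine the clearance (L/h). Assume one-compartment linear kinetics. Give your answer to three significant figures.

At steady state, infusion rate = CL × Css, so CL = rate / Css.
CL = 442 / 13 = 34.00 L/h

34.0 L/h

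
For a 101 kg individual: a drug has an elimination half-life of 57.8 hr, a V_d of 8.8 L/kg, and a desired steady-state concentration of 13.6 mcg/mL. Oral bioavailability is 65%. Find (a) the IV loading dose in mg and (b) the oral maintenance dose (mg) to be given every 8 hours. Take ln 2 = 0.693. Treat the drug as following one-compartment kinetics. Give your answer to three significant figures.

(a) 12100 mg; (b) 1780 mg

Vd = 8.8 L/kg × 101 kg = 888.8 L
LD = Vd × C = 888.8 × 13.6 = 12090 mg
CL = 0.693 × Vd / t½ = 0.693 × 888.8 / 57.8 = 10.66 L/h
D = CL × Css × τ / F = 10.66 × 13.6 × 8 / 0.65 = 1784 mg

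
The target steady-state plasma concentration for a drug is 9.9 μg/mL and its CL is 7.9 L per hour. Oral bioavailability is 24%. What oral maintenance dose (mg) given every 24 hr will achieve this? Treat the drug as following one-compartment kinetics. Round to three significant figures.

D = CL × Css × τ / F = 7.900 × 9.9 × 24 / 0.24 = 7821 mg

7820 mg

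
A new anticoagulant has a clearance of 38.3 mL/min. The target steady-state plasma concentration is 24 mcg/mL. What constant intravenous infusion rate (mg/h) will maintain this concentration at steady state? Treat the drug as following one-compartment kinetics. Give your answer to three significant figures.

55.2 mg/h

Convert clearance: 38.3 mL/min × 60 min/h ÷ 1000 mL/L = 2.298 L/h
R₀ = 2.298 × 24 = 55.15 mg/h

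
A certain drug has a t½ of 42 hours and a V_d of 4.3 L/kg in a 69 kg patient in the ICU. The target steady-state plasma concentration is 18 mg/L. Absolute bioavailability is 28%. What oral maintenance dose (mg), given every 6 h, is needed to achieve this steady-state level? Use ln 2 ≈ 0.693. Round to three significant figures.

1890 mg

Vd = 4.3 L/kg × 69 kg = 296.7 L
CL = ln 2 · Vd / t½ = 0.693 × 296.7 / 42 = 4.896 L/h
D = CL × Css × τ / F = 4.896 × 18 × 6 / 0.28 = 1888 mg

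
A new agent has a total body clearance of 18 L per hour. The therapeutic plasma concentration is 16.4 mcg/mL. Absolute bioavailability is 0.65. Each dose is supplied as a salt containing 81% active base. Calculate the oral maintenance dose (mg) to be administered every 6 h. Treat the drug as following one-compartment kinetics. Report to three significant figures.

D = CL × Css × τ / F / S = 18.00 × 16.4 × 6 / 0.65 / 0.81 = 3364 mg

3360 mg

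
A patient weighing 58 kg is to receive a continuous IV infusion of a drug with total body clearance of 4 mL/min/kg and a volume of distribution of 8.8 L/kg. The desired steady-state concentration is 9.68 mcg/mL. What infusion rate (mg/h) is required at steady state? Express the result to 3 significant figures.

CL = 4 mL/min/kg × 58 kg = 232.0 mL/min = 232.0 × 60/1000 = 13.92 L/h
Vd does not affect the maintenance rate; only clearance governs steady-state input.
R₀ = 13.92 × 9.68 = 134.7 mg/h

135 mg/h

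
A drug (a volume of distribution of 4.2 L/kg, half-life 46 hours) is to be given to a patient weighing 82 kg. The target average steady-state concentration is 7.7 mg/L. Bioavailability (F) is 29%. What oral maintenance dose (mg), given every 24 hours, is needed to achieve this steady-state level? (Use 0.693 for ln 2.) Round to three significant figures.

3310 mg

Vd = 4.2 L/kg × 82 kg = 344.4 L
CL = 0.693 × Vd / t½ = 0.693 × 344.4 / 46 = 5.188 L/h
D = CL × Css × τ / F = 5.188 × 7.7 × 24 / 0.29 = 3306 mg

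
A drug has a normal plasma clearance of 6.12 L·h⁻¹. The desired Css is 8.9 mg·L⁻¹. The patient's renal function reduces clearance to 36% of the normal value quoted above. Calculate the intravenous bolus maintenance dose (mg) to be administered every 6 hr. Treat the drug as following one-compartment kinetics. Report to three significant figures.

Patient clearance = 0.36 × 6.120 = 2.203 L/h
D = CL × Css × τ = 2.203 × 8.9 × 6 = 117.6 mg

118 mg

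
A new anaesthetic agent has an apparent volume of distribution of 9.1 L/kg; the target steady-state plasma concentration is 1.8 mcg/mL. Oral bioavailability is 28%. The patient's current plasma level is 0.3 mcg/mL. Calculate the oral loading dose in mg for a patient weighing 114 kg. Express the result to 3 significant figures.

Vd = 9.1 L/kg × 114 kg = 1037 L
The loading dose fills Vd to the target concentration.
Concentration deficit ΔC = 1.8 − 0.3 = 1.500 mg/L
LD = Vd × ΔC / F = 1037 × 1.500 / 0.28 = 5555 mg

5560 mg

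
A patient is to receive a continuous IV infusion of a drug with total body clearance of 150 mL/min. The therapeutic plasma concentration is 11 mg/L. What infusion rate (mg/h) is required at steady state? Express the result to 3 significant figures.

99.0 mg/h

CL = 150 mL/min × 60/1000 = 9.000 L/h
At steady state, infusion rate equals elimination rate: rate in = CL × Css.
Infusion rate = CL · Css = 9.000 L/h × 11 mg/L = 99.00 mg/h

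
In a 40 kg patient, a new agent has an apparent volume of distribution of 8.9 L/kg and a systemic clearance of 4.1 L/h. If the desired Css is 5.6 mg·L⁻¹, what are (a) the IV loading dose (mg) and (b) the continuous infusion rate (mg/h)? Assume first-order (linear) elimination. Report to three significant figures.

Vd = 8.9 L/kg × 40 kg = 356.0 L
Loading dose = Vd × C = 356.0 × 5.6 = 1994 mg
Infusion rate = 4.100 L/h × 5.6 mg/L = 22.96 mg/h

(a) 1990 mg; (b) 23.0 mg/h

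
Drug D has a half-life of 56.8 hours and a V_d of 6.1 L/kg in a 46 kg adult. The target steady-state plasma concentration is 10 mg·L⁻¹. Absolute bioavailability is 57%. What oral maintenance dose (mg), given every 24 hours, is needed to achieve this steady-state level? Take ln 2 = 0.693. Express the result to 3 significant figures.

Vd = 6.1 L/kg × 46 kg = 280.6 L
k = 0.693/56.8 = 0.01220 h⁻¹, so CL = k·Vd = 0.01220 × 280.6 = 3.423 L/h
D = CL × Css × τ / F = 3.423 × 10 × 24 / 0.57 = 1441 mg

1440 mg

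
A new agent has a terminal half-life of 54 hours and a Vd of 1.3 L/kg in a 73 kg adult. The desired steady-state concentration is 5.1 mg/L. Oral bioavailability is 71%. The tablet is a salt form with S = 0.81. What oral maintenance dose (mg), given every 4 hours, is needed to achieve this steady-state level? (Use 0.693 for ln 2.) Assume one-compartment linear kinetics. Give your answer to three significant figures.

Total Vd = 1.3 × 73 = 94.90 L
CL = ln 2 · Vd / t½ = 0.693 × 94.90 / 54 = 1.218 L/h
D = CL × Css × τ / F / S = 1.218 × 5.1 × 4 / 0.71 / 0.81 = 43.21 mg

43.2 mg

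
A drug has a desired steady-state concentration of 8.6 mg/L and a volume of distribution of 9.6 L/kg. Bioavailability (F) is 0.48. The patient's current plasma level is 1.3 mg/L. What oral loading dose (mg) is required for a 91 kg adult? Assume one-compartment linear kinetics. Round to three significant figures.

Total Vd = 9.6 × 91 = 873.6 L
Concentration deficit ΔC = 8.6 − 1.3 = 7.300 mg/L
LD = Vd × ΔC / F = 873.6 × 7.300 / 0.48 = 13290 mg

13300 mg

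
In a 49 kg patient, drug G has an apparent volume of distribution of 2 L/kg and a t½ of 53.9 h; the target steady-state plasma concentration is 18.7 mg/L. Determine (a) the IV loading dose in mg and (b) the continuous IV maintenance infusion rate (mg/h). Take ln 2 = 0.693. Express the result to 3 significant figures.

Vd = 2 L/kg × 49 kg = 98.00 L
LD = Vd × C = 98.00 × 18.7 = 1833 mg
CL = 0.693 × Vd / t½ = 0.693 × 98.00 / 53.9 = 1.260 L/h
Infusion rate = CL × Css = 1.260 × 18.7 = 23.56 mg/h

(a) 1830 mg; (b) 23.6 mg/h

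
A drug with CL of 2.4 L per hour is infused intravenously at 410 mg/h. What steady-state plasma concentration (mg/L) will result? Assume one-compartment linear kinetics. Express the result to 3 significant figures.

Css = rate / CL = 410 / 2.400 = 170.8 mg/L

171 mg/L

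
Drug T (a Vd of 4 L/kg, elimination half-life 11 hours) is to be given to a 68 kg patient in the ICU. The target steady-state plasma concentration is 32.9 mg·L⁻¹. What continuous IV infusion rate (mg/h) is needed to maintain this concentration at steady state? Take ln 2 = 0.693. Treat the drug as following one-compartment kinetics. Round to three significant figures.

564 mg/h

Vd(total) = 68 kg × 4 L/kg = 272.0 L
CL = 0.693 × Vd / t½ = 0.693 × 272.0 / 11 = 17.14 L/h
Infusion rate = CL × Css = 17.14 × 32.9 = 563.9 mg/h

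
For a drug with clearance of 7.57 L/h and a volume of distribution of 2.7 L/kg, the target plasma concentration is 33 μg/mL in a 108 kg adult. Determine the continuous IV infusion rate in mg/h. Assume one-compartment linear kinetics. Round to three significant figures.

250 mg/h

Infusion rate = CL · Css = 7.570 L/h × 33 mg/L = 249.8 mg/h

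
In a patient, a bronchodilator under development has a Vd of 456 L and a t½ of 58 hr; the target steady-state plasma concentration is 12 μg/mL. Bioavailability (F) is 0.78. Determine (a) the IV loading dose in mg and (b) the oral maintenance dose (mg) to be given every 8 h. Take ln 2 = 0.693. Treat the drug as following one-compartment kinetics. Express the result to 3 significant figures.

LD = Vd × C = 456.0 × 12 = 5472 mg
CL = 0.693 × Vd / t½ = 0.693 × 456.0 / 58 = 5.448 L/h
D = CL × Css × τ / F = 5.448 × 12 × 8 / 0.78 = 670.5 mg

(a) 5470 mg; (b) 671 mg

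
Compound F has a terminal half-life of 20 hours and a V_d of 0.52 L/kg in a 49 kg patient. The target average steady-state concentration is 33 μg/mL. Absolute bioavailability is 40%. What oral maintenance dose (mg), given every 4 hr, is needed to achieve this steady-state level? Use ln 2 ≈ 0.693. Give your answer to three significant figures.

291 mg

Total Vd = 0.52 × 49 = 25.48 L
k = 0.693/20 = 0.03465 h⁻¹, so CL = k·Vd = 0.03465 × 25.48 = 0.8829 L/h
D = CL × Css × τ / F = 0.8829 × 33 × 4 / 0.4 = 291.4 mg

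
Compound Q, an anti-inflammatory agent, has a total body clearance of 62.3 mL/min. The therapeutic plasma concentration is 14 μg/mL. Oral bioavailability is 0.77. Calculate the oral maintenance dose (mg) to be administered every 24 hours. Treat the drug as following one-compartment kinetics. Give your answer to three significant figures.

CL = 62.3 mL/min × 60/1000 = 3.738 L/h
At steady state, dose per interval replaces the amount cleared in that interval: F·D/τ = CL·Css.
D = CL × Css × τ / F = 3.738 × 14 × 24 / 0.77 = 1631 mg

1630 mg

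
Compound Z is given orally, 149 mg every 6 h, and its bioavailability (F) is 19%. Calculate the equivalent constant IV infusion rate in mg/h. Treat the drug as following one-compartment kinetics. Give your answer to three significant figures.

4.72 mg/h

Equivalent systemic input: infusion rate = F·D/τ.
Rate = 0.19 × 149 / 6 = 4.718 mg/h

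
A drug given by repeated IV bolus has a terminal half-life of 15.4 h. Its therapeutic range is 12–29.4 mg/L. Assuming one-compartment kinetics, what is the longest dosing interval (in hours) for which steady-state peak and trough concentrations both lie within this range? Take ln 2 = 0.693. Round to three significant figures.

19.9 h

k = 0.693 / t½ = 0.693 / 15.4 = 0.04500 h⁻¹
Between IV bolus doses, concentration decays as C = C₀·e^(−kτ), so C_peak/C_trough = e^(kτ).
τ_max = ln(C_peak/C_trough) / k = ln(29.4/12) / 0.04500 = 0.8961 / 0.04500 = 19.91 h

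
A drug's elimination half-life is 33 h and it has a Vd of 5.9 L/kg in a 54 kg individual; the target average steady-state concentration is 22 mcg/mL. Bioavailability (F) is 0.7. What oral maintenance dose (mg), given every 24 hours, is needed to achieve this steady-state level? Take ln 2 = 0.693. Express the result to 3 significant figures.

5050 mg

Total Vd = 5.9 × 54 = 318.6 L
CL = ln 2 · Vd / t½ = 0.693 × 318.6 / 33 = 6.691 L/h
D = CL × Css × τ / F = 6.691 × 22 × 24 / 0.7 = 5047 mg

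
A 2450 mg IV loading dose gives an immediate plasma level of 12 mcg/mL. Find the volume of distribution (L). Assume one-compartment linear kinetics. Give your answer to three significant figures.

204 L

Immediately after an IV bolus, C₀ = Dose / Vd, so Vd = Dose / C₀.
Vd = 2450 / 12 = 204.2 L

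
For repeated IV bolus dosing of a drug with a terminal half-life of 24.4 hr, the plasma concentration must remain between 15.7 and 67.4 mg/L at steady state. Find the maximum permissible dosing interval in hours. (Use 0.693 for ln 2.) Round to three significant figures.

51.3 h

k = 0.693 / t½ = 0.693 / 24.4 = 0.02840 h⁻¹
Between IV bolus doses, concentration decays as C = C₀·e^(−kτ), so C_peak/C_trough = e^(kτ).
τ_max = ln(C_peak/C_trough) / k = ln(67.4/15.7) / 0.02840 = 1.457 / 0.02840 = 51.30 h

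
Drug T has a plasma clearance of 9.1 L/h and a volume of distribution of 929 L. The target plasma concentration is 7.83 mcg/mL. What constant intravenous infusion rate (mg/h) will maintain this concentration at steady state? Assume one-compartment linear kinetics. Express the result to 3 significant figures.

71.3 mg/h

At steady state, infusion rate equals elimination rate: rate in = CL × Css.
Infusion rate = CL · Css = 9.100 L/h × 7.83 mg/L = 71.25 mg/h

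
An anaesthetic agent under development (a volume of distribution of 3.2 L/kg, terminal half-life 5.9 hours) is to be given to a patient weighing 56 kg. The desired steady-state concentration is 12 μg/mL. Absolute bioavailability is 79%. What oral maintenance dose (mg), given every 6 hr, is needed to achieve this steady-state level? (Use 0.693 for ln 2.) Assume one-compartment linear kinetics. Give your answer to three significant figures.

1920 mg

Total Vd = 3.2 × 56 = 179.2 L
CL = ln 2 · Vd / t½ = 0.693 × 179.2 / 5.9 = 21.05 L/h
D = CL × Css × τ / F = 21.05 × 12 × 6 / 0.79 = 1918 mg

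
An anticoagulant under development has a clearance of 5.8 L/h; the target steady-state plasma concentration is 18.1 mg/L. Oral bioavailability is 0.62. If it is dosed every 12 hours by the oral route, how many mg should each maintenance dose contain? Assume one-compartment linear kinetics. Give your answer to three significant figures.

2030 mg

D = CL × Css × τ / F = 5.800 × 18.1 × 12 / 0.62 = 2032 mg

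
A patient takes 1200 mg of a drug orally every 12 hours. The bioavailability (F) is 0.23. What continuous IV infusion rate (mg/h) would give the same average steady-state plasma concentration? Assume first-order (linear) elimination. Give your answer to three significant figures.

23.0 mg/h

Equivalent systemic input: infusion rate = F·D/τ.
Rate = 0.23 × 1200 / 12 = 23.00 mg/h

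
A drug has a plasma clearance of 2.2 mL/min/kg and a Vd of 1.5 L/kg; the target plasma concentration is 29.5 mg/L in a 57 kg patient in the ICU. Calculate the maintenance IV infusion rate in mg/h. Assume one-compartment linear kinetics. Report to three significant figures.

CL = 2.2 mL/min/kg × 57 kg = 125.4 mL/min = 125.4 × 60/1000 = 7.524 L/h
R₀ = 7.524 × 29.5 = 222.0 mg/h

222 mg/h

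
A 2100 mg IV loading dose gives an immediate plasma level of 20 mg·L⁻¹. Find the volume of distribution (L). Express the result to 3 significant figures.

Immediately after an IV bolus, C₀ = Dose / Vd, so Vd = Dose / C₀.
Vd = 2100 / 20 = 105.0 L

105 L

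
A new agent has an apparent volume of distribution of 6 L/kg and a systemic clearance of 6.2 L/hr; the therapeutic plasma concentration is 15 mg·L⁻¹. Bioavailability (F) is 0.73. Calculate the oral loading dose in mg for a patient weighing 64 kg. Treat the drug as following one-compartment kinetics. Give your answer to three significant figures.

Vd(total) = 64 kg × 6 L/kg = 384.0 L
The loading dose fills Vd to the target concentration; clearance is irrelevant here.
LD = Vd × C / F = 384.0 × 15.00 / 0.73 = 7890 mg

7890 mg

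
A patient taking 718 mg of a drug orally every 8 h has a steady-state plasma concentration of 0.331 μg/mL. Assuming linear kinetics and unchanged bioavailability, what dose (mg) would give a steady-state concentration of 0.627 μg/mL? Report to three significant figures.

With linear kinetics, Css is proportional to dose rate (D/τ) at fixed clearance.
D₂ = D₁ × (Css,target / Css,current) = 718 × 0.627/0.331 = 1360 mg

1360 mg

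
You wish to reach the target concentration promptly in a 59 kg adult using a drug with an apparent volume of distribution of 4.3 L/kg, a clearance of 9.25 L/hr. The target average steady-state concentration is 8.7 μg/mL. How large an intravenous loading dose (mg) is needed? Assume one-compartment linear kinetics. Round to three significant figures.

Vd(total) = 59 kg × 4.3 L/kg = 253.7 L
Loading dose depends on Vd (not clearance): it fills the distribution volume.
LD = Vd × C = 253.7 × 8.700 = 2207 mg

2210 mg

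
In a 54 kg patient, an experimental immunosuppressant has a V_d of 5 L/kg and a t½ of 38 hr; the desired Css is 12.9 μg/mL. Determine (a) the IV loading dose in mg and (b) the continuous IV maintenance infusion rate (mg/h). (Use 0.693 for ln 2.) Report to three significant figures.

Vd(total) = 54 kg × 5 L/kg = 270.0 L
LD = Vd × C = 270.0 × 12.9 = 3483 mg
CL = 0.693 × Vd / t½ = 0.693 × 270.0 / 38 = 4.924 L/h
Infusion rate = CL × Css = 4.924 × 12.9 = 63.52 mg/h

(a) 3480 mg; (b) 63.5 mg/h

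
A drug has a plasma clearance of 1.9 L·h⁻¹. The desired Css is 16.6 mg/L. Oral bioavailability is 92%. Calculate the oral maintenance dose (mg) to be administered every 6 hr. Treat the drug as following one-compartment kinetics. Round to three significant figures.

206 mg

At steady state, dose per interval replaces the amount cleared in that interval: F·D/τ = CL·Css.
D = CL × Css × τ / F = 1.900 × 16.6 × 6 / 0.92 = 205.7 mg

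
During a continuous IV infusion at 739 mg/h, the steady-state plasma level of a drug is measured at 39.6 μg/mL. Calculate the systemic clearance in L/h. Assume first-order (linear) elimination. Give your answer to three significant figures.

18.7 L/h

At steady state, infusion rate = CL × Css, so CL = rate / Css.
CL = 739 / 39.6 = 18.66 L/h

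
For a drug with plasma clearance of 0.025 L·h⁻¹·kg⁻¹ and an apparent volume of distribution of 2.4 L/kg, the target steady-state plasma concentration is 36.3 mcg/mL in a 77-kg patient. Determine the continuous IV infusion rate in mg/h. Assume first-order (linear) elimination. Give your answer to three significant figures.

CL = 0.025 L·h⁻¹·kg⁻¹ × 77 kg = 1.925 L/h
Infusion rate = CL · Css = 1.925 L/h × 36.3 mg/L = 69.88 mg/h

69.9 mg/h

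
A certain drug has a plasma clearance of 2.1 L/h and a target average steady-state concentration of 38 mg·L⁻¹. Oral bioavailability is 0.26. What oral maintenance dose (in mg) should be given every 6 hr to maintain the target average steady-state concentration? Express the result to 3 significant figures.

D = CL × Css × τ / F = 2.100 × 38 × 6 / 0.26 = 1842 mg

1840 mg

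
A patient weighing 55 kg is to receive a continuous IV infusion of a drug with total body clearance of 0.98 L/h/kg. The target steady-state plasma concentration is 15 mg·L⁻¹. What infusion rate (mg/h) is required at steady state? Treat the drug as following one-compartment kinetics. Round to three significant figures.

CL = 0.98 L/h/kg × 55 kg = 53.90 L/h
At steady state, infusion rate equals elimination rate: rate in = CL × Css.
R₀ = 53.90 × 15 = 808.5 mg/h

809 mg/h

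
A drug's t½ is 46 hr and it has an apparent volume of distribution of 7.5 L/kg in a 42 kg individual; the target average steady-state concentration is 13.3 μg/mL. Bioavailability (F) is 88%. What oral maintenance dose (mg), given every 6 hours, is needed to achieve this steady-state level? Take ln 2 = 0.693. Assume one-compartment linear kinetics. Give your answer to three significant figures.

430 mg

Total Vd = 7.5 × 42 = 315.0 L
CL = ln 2 · Vd / t½ = 0.693 × 315.0 / 46 = 4.746 L/h
D = CL × Css × τ / F = 4.746 × 13.3 × 6 / 0.88 = 430.4 mg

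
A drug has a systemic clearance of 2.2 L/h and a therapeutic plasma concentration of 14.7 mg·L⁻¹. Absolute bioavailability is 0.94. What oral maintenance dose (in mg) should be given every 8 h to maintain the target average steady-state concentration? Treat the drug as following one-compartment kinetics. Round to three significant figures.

At steady state, dose per interval replaces the amount cleared in that interval: F·D/τ = CL·Css.
D = CL × Css × τ / F = 2.200 × 14.7 × 8 / 0.94 = 275.2 mg

275 mg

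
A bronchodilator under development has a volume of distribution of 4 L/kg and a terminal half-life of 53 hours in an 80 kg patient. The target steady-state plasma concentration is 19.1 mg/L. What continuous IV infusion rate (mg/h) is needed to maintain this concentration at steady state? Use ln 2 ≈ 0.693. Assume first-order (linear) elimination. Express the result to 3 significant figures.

Vd = 4 L/kg × 80 kg = 320.0 L
CL = ln 2 · Vd / t½ = 0.693 × 320.0 / 53 = 4.184 L/h
Infusion rate = CL × Css = 4.184 × 19.1 = 79.91 mg/h

79.9 mg/h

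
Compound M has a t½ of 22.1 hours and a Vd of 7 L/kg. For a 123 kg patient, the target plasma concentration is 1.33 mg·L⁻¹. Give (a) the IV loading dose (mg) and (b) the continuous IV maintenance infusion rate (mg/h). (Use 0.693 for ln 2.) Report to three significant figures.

Vd(total) = 123 kg × 7 L/kg = 861.0 L
LD = Vd × C = 861.0 × 1.33 = 1145 mg
CL = 0.693 × Vd / t½ = 0.693 × 861.0 / 22.1 = 27.00 L/h
Infusion rate = CL × Css = 27.00 × 1.33 = 35.91 mg/h

(a) 1150 mg; (b) 35.9 mg/h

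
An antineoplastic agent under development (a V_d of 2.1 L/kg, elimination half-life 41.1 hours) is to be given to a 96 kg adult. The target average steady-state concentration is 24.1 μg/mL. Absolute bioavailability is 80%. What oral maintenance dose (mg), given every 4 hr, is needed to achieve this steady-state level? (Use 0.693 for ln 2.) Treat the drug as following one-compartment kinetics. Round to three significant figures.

410 mg

Vd(total) = 96 kg × 2.1 L/kg = 201.6 L
k = 0.693/41.1 = 0.01686 h⁻¹, so CL = k·Vd = 0.01686 × 201.6 = 3.399 L/h
D = CL × Css × τ / F = 3.399 × 24.1 × 4 / 0.8 = 409.6 mg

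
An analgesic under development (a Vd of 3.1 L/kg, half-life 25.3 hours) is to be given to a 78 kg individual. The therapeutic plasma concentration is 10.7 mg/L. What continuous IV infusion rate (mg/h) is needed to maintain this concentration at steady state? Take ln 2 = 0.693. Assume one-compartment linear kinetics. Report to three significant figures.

70.9 mg/h

Total Vd = 3.1 × 78 = 241.8 L
CL = 0.693 × Vd / t½ = 0.693 × 241.8 / 25.3 = 6.623 L/h
Infusion rate = CL × Css = 6.623 × 10.7 = 70.87 mg/h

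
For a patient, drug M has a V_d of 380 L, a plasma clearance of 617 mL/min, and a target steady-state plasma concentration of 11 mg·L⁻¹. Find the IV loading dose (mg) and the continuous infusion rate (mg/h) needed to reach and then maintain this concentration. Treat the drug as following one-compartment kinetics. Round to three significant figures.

Loading dose = Vd × C = 380.0 × 11 = 4180 mg
CL = 617 mL/min = 617 × 0.06 = 37.02 L/h
Maintenance: replace elimination → rate = CL × Css = 37.02 × 11 = 407.2 mg/h

(a) 4180 mg; (b) 407 mg/h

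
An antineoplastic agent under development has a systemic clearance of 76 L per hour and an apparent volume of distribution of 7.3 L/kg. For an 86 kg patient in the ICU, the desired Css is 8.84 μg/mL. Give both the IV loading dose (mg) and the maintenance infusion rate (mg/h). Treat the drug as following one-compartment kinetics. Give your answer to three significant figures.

Vd(total) = 86 kg × 7.3 L/kg = 627.8 L
Loading dose = Vd × C = 627.8 × 8.84 = 5550 mg
Maintenance: replace elimination → rate = CL × Css = 76.00 × 8.84 = 671.8 mg/h

(a) 5550 mg; (b) 672 mg/h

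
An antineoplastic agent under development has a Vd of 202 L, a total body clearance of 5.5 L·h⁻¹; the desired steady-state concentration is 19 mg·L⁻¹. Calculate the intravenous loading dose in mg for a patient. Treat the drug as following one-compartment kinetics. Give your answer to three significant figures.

LD = Vd × C = 202.0 × 19.00 = 3838 mg

3840 mg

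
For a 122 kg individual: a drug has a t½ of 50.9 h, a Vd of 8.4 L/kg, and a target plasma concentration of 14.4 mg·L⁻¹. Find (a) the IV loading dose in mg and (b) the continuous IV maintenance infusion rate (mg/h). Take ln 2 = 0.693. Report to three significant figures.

(a) 14800 mg; (b) 201 mg/h

Vd = 8.4 L/kg × 122 kg = 1025 L
LD = Vd × C = 1025 × 14.4 = 14760 mg
CL = 0.693 × Vd / t½ = 0.693 × 1025 / 50.9 = 13.96 L/h
Infusion rate = CL × Css = 13.96 × 14.4 = 201.0 mg/h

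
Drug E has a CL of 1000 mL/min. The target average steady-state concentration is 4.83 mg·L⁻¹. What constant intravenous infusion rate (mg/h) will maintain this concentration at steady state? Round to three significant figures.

290 mg/h

CL = 1000 mL/min × 60/1000 = 60.00 L/h
Rate = CL × Css = 60.00 × 4.83 = 289.8 mg/h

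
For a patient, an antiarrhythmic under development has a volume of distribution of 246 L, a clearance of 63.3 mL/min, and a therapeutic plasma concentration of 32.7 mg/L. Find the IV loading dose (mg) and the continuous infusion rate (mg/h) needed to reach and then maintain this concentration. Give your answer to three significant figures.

Loading dose = Vd × C = 246.0 × 32.7 = 8044 mg
CL = 63.3 mL/min = 63.3 × 0.06 = 3.798 L/h
Maintenance infusion rate = CL × Css = 3.798 × 32.7 = 124.2 mg/h

(a) 8040 mg; (b) 124 mg/h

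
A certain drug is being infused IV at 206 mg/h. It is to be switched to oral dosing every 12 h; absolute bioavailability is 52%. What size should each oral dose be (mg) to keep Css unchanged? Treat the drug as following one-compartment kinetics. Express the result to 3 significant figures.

4750 mg

To maintain the same Css, the systemic dosing rate must be unchanged: F·D/τ = infusion rate.
D = rate × τ / F = 206 × 12 / 0.52 = 4754 mg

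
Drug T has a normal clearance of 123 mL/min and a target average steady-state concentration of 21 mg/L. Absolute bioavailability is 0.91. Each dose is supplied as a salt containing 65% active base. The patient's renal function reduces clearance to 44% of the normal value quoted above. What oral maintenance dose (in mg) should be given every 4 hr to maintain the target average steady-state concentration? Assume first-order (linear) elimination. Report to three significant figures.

461 mg

Convert clearance: 123 mL/min × 60 min/h ÷ 1000 mL/L = 7.380 L/h
Patient clearance = 0.44 × 7.380 = 3.247 L/h
At steady state, dose per interval replaces the amount cleared in that interval: F·S·D/τ = CL·Css.
D = CL × Css × τ / F / S = 3.247 × 21 × 4 / 0.91 / 0.65 = 461.1 mg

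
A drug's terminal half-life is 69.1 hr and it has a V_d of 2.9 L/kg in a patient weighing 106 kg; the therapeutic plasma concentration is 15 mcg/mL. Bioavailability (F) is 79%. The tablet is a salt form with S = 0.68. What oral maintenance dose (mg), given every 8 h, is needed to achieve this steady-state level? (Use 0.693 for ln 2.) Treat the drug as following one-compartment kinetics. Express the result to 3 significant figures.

Vd = 2.9 L/kg × 106 kg = 307.4 L
CL = ln 2 · Vd / t½ = 0.693 × 307.4 / 69.1 = 3.083 L/h
D = CL × Css × τ / F / S = 3.083 × 15 × 8 / 0.79 / 0.68 = 688.7 mg

689 mg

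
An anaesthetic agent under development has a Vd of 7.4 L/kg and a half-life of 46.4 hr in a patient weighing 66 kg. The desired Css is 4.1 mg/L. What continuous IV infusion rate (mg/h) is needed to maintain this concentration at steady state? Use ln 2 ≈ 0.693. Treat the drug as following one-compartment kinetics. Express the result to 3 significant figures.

Total Vd = 7.4 × 66 = 488.4 L
k = 0.693/46.4 = 0.01494 h⁻¹, so CL = k·Vd = 0.01494 × 488.4 = 7.297 L/h
Infusion rate = CL × Css = 7.297 × 4.1 = 29.92 mg/h

29.9 mg/h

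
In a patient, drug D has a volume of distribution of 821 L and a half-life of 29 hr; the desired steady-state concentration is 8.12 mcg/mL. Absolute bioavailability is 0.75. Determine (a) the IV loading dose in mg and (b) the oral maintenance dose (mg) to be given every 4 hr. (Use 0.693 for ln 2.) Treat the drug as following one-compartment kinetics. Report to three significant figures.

LD = Vd × C = 821.0 × 8.12 = 6667 mg
CL = 0.693 × Vd / t½ = 0.693 × 821.0 / 29 = 19.62 L/h
D = CL × Css × τ / F = 19.62 × 8.12 × 4 / 0.75 = 849.7 mg

(a) 6670 mg; (b) 850 mg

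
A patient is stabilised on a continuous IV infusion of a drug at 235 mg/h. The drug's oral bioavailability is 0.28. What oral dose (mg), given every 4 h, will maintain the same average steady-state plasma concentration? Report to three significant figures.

3360 mg

To maintain the same Css, the systemic dosing rate must be unchanged: F·D/τ = infusion rate.
D = rate × τ / F = 235 × 4 / 0.28 = 3357 mg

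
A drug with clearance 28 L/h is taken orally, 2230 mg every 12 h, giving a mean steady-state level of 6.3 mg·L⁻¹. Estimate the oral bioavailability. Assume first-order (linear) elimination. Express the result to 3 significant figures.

F·D/τ = CL·Css at steady state → F = CL·Css·τ / D.
F = 28 × 6.3 × 12 / 2230 = 0.949

0.949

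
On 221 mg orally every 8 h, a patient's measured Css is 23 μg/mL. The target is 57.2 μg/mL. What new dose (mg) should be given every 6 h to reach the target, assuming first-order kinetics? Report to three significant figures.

412 mg

With linear kinetics, Css is proportional to dose rate (D/τ) at fixed clearance.
D₂ = D₁ × (Css,target / Css,current) × (τ₂/τ₁) = 221 × (57.2/23) × (6/8) = 412.2 mg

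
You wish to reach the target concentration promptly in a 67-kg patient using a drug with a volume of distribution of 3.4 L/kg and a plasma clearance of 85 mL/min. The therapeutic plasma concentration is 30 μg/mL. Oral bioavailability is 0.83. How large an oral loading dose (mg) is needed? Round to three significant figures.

Vd(total) = 67 kg × 3.4 L/kg = 227.8 L
LD is governed by Vd — clearance does not enter the loading-dose calculation.
LD = Vd × C / F = 227.8 × 30.00 / 0.83 = 8234 mg

8230 mg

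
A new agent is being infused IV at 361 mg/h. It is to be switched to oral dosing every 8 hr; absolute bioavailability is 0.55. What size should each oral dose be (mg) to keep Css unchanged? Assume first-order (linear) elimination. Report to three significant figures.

To maintain the same Css, the systemic dosing rate must be unchanged: F·D/τ = infusion rate.
D = rate × τ / F = 361 × 8 / 0.55 = 5251 mg

5250 mg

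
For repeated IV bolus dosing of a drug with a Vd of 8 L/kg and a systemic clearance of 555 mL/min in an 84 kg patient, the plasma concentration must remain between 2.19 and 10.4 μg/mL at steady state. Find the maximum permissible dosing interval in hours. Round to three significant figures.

31.4 h

Total Vd = 8 × 84 = 672.0 L
Convert clearance: 555 mL/min × 60 min/h ÷ 1000 mL/L = 33.30 L/h
k = CL / Vd = 33.30 / 672.0 = 0.04955 h⁻¹
Between IV bolus doses, concentration decays as C = C₀·e^(−kτ), so C_peak/C_trough = e^(kτ).
τ_max = ln(C_peak/C_trough) / k = ln(10.4/2.19) / 0.04955 = 1.558 / 0.04955 = 31.44 h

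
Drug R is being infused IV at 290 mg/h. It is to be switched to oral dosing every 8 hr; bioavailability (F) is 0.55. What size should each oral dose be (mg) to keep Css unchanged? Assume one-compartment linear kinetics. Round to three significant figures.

4220 mg

To maintain the same Css, the systemic dosing rate must be unchanged: F·D/τ = infusion rate.
D = rate × τ / F = 290 × 8 / 0.55 = 4218 mg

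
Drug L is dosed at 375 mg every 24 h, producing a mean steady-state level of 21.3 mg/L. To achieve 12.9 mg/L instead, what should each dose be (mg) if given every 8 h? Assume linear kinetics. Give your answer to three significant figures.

For first-order elimination, Css ∝ F·D/(CL·τ); F and CL are unchanged, so Css ∝ D/τ.
D₂ = D₁ × (Css,target / Css,current) × (τ₂/τ₁) = 375 × (12.9/21.3) × (8/24) = 75.70 mg

75.7 mg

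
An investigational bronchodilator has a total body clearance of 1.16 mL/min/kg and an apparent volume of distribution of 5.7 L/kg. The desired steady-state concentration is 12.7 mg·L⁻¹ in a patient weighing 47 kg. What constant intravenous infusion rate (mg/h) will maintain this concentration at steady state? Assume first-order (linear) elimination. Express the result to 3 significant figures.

CL = 1.16 mL/min/kg × 47 kg = 54.52 mL/min = 54.52 × 60/1000 = 3.271 L/h
R₀ = 3.271 × 12.7 = 41.54 mg/h

41.5 mg/h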